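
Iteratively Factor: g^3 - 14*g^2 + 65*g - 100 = (g - 4)*(g^2 - 10*g + 25) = (g - 5)*(g - 4)*(g - 5)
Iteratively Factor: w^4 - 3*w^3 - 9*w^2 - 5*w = (w + 1)*(w^3 - 4*w^2 - 5*w) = (w + 1)^2*(w^2 - 5*w) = w*(w + 1)^2*(w - 5)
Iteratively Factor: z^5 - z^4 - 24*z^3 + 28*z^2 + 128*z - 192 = (z - 2)*(z^4 + z^3 - 22*z^2 - 16*z + 96) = (z - 2)*(z + 4)*(z^3 - 3*z^2 - 10*z + 24) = (z - 4)*(z - 2)*(z + 4)*(z^2 + z - 6) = (z - 4)*(z - 2)^2*(z + 4)*(z + 3)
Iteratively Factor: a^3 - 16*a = (a)*(a^2 - 16) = a*(a + 4)*(a - 4)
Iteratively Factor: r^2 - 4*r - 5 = (r + 1)*(r - 5)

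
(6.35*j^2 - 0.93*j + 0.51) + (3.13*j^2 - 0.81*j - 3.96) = 9.48*j^2 - 1.74*j - 3.45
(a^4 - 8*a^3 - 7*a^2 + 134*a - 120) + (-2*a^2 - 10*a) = a^4 - 8*a^3 - 9*a^2 + 124*a - 120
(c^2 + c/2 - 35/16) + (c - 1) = c^2 + 3*c/2 - 51/16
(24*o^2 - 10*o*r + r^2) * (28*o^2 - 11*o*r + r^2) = 672*o^4 - 544*o^3*r + 162*o^2*r^2 - 21*o*r^3 + r^4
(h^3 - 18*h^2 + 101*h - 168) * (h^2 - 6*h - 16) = h^5 - 24*h^4 + 193*h^3 - 486*h^2 - 608*h + 2688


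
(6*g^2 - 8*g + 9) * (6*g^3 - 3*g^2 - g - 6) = 36*g^5 - 66*g^4 + 72*g^3 - 55*g^2 + 39*g - 54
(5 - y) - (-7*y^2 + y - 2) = 7*y^2 - 2*y + 7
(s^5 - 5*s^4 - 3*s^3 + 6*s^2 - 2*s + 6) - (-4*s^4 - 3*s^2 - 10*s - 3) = s^5 - s^4 - 3*s^3 + 9*s^2 + 8*s + 9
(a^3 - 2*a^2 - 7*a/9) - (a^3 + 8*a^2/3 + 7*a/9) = -14*a^2/3 - 14*a/9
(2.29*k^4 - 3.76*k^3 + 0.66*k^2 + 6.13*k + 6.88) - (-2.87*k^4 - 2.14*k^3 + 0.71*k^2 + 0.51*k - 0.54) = 5.16*k^4 - 1.62*k^3 - 0.0499999999999999*k^2 + 5.62*k + 7.42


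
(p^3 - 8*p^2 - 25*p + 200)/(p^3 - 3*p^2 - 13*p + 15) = (p^2 - 3*p - 40)/(p^2 + 2*p - 3)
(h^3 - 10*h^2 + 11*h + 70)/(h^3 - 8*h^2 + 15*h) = (h^2 - 5*h - 14)/(h*(h - 3))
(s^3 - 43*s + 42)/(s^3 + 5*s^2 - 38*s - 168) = (s - 1)/(s + 4)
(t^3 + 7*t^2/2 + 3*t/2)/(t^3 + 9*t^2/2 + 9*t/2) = (2*t + 1)/(2*t + 3)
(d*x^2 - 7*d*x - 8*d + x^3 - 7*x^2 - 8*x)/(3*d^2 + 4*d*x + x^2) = (x^2 - 7*x - 8)/(3*d + x)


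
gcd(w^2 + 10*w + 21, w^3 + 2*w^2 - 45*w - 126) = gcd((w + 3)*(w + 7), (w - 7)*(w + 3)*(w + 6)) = w + 3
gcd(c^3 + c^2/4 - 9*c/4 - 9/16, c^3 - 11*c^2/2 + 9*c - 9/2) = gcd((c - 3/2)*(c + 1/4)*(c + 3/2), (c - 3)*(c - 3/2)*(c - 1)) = c - 3/2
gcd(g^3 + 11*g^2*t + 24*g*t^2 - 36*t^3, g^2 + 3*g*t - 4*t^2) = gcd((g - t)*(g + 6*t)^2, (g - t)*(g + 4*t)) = -g + t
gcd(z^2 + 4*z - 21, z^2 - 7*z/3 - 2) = z - 3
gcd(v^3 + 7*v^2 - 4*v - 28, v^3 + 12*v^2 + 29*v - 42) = v + 7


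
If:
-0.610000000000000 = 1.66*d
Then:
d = -0.37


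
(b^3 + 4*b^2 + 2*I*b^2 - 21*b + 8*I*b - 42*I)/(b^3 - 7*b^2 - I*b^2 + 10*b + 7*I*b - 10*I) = (b^3 + 2*b^2*(2 + I) + b*(-21 + 8*I) - 42*I)/(b^3 - b^2*(7 + I) + b*(10 + 7*I) - 10*I)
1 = 1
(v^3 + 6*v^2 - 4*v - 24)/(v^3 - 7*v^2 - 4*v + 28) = (v + 6)/(v - 7)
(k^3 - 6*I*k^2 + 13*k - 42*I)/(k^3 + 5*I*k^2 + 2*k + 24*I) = (k - 7*I)/(k + 4*I)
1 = 1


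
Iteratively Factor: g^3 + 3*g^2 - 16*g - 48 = (g + 4)*(g^2 - g - 12) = (g + 3)*(g + 4)*(g - 4)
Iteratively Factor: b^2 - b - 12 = (b + 3)*(b - 4)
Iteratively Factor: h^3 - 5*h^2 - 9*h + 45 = (h - 5)*(h^2 - 9) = (h - 5)*(h - 3)*(h + 3)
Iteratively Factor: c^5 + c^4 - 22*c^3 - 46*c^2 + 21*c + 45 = (c + 3)*(c^4 - 2*c^3 - 16*c^2 + 2*c + 15) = (c + 3)^2*(c^3 - 5*c^2 - c + 5) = (c - 5)*(c + 3)^2*(c^2 - 1) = (c - 5)*(c + 1)*(c + 3)^2*(c - 1)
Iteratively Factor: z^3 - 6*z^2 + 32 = (z - 4)*(z^2 - 2*z - 8) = (z - 4)*(z + 2)*(z - 4)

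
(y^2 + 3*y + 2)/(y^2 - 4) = (y + 1)/(y - 2)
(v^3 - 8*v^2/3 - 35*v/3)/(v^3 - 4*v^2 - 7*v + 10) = v*(3*v + 7)/(3*(v^2 + v - 2))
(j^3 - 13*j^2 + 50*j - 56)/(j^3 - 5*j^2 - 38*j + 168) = (j - 2)/(j + 6)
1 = 1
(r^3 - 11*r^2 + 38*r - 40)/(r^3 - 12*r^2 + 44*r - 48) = (r - 5)/(r - 6)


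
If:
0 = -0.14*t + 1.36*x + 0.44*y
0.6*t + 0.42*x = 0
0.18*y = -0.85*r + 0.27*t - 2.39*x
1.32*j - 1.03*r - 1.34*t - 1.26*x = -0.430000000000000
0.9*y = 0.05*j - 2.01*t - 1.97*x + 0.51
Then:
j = 0.01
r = 0.49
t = 0.15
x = -0.21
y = 0.70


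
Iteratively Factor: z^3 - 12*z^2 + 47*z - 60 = (z - 4)*(z^2 - 8*z + 15) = (z - 4)*(z - 3)*(z - 5)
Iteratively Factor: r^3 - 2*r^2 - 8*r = (r + 2)*(r^2 - 4*r) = (r - 4)*(r + 2)*(r)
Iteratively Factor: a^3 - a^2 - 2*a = (a + 1)*(a^2 - 2*a) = (a - 2)*(a + 1)*(a)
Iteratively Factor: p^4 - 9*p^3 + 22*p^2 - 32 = (p + 1)*(p^3 - 10*p^2 + 32*p - 32) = (p - 4)*(p + 1)*(p^2 - 6*p + 8) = (p - 4)^2*(p + 1)*(p - 2)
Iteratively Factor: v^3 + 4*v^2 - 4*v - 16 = (v + 2)*(v^2 + 2*v - 8) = (v - 2)*(v + 2)*(v + 4)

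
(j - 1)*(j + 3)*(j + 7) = j^3 + 9*j^2 + 11*j - 21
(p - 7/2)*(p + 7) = p^2 + 7*p/2 - 49/2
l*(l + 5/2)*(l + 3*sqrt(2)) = l^3 + 5*l^2/2 + 3*sqrt(2)*l^2 + 15*sqrt(2)*l/2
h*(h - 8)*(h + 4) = h^3 - 4*h^2 - 32*h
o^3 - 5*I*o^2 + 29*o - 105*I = (o - 7*I)*(o - 3*I)*(o + 5*I)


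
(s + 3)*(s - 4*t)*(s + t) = s^3 - 3*s^2*t + 3*s^2 - 4*s*t^2 - 9*s*t - 12*t^2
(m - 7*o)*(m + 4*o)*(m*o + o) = m^3*o - 3*m^2*o^2 + m^2*o - 28*m*o^3 - 3*m*o^2 - 28*o^3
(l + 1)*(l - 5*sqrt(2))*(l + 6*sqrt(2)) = l^3 + l^2 + sqrt(2)*l^2 - 60*l + sqrt(2)*l - 60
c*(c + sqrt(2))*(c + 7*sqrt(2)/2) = c^3 + 9*sqrt(2)*c^2/2 + 7*c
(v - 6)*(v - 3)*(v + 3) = v^3 - 6*v^2 - 9*v + 54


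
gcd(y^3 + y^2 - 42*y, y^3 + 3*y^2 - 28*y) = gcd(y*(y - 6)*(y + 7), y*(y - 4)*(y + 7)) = y^2 + 7*y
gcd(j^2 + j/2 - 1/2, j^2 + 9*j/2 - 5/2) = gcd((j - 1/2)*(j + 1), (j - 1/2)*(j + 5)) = j - 1/2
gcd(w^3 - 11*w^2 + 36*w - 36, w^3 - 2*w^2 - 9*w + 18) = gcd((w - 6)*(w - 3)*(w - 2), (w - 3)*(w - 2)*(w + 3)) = w^2 - 5*w + 6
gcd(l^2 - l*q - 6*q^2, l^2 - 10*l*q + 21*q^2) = -l + 3*q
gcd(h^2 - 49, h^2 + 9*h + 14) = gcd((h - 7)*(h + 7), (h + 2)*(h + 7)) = h + 7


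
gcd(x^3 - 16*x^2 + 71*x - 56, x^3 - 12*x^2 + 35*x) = x - 7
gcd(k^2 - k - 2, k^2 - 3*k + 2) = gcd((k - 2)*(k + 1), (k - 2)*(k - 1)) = k - 2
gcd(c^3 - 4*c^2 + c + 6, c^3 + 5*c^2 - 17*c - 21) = c^2 - 2*c - 3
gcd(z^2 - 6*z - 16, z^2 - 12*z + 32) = z - 8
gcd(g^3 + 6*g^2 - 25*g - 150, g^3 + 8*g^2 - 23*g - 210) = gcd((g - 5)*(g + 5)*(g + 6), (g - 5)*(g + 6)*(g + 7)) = g^2 + g - 30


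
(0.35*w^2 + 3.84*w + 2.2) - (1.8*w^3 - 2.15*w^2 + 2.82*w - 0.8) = -1.8*w^3 + 2.5*w^2 + 1.02*w + 3.0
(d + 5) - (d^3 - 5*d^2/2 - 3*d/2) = -d^3 + 5*d^2/2 + 5*d/2 + 5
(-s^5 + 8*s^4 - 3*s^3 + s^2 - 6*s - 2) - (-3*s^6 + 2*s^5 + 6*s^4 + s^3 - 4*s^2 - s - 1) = 3*s^6 - 3*s^5 + 2*s^4 - 4*s^3 + 5*s^2 - 5*s - 1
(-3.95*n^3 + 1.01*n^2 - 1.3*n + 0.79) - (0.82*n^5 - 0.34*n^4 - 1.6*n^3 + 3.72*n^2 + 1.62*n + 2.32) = -0.82*n^5 + 0.34*n^4 - 2.35*n^3 - 2.71*n^2 - 2.92*n - 1.53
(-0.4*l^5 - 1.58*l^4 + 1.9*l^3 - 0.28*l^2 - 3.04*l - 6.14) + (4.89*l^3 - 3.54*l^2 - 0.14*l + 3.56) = -0.4*l^5 - 1.58*l^4 + 6.79*l^3 - 3.82*l^2 - 3.18*l - 2.58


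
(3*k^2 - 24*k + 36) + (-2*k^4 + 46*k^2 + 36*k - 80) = -2*k^4 + 49*k^2 + 12*k - 44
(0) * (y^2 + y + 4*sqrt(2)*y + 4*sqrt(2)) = 0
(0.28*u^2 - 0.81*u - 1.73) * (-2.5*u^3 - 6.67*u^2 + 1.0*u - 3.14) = -0.7*u^5 + 0.1574*u^4 + 10.0077*u^3 + 9.8499*u^2 + 0.8134*u + 5.4322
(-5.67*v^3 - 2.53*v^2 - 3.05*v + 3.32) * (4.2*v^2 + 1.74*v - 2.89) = -23.814*v^5 - 20.4918*v^4 - 0.825899999999998*v^3 + 15.9487*v^2 + 14.5913*v - 9.5948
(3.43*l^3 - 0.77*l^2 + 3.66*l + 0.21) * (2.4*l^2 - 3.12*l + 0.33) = 8.232*l^5 - 12.5496*l^4 + 12.3183*l^3 - 11.1693*l^2 + 0.5526*l + 0.0693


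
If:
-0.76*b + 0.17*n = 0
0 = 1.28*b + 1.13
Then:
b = -0.88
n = -3.95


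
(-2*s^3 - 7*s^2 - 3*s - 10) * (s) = -2*s^4 - 7*s^3 - 3*s^2 - 10*s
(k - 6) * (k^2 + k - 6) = k^3 - 5*k^2 - 12*k + 36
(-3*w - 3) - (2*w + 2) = -5*w - 5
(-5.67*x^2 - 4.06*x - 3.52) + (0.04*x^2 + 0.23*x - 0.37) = -5.63*x^2 - 3.83*x - 3.89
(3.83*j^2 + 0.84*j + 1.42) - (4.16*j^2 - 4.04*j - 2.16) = -0.33*j^2 + 4.88*j + 3.58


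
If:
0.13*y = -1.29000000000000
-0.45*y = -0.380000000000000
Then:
No Solution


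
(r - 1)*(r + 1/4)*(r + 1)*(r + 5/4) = r^4 + 3*r^3/2 - 11*r^2/16 - 3*r/2 - 5/16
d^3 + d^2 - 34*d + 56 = (d - 4)*(d - 2)*(d + 7)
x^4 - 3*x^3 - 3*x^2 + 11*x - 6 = (x - 3)*(x - 1)^2*(x + 2)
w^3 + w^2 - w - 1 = (w - 1)*(w + 1)^2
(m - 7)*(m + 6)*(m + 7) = m^3 + 6*m^2 - 49*m - 294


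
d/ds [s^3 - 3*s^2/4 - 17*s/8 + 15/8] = 3*s^2 - 3*s/2 - 17/8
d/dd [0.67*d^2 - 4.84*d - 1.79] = 1.34*d - 4.84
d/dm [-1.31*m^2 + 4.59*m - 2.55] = 4.59 - 2.62*m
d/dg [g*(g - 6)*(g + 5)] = 3*g^2 - 2*g - 30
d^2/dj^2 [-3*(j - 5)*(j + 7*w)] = -6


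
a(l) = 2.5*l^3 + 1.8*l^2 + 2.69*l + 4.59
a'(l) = 7.5*l^2 + 3.6*l + 2.69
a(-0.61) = 3.05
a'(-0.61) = 3.28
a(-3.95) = -132.03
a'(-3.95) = 105.49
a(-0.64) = 2.95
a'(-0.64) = 3.46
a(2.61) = 68.32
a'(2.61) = 63.18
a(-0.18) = 4.15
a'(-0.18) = 2.28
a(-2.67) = -37.35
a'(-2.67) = 46.54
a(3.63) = 157.65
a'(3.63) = 114.58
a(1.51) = 21.36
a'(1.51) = 25.23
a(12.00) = 4616.07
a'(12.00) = 1125.89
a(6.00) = 625.53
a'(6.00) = 294.29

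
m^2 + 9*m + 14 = (m + 2)*(m + 7)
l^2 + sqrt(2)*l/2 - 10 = (l - 2*sqrt(2))*(l + 5*sqrt(2)/2)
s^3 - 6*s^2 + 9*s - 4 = (s - 4)*(s - 1)^2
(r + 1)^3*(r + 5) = r^4 + 8*r^3 + 18*r^2 + 16*r + 5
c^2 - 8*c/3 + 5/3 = (c - 5/3)*(c - 1)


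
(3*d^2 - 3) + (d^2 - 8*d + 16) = 4*d^2 - 8*d + 13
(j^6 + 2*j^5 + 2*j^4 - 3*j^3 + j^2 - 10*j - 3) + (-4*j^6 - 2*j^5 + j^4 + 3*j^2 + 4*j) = -3*j^6 + 3*j^4 - 3*j^3 + 4*j^2 - 6*j - 3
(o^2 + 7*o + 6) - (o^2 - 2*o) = 9*o + 6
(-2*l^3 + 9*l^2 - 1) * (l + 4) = -2*l^4 + l^3 + 36*l^2 - l - 4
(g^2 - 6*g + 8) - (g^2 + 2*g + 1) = 7 - 8*g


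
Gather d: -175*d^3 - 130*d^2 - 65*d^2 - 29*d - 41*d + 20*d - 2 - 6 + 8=-175*d^3 - 195*d^2 - 50*d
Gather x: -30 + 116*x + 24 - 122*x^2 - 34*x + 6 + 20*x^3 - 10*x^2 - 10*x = 20*x^3 - 132*x^2 + 72*x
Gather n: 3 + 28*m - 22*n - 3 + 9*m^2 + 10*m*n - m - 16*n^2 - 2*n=9*m^2 + 27*m - 16*n^2 + n*(10*m - 24)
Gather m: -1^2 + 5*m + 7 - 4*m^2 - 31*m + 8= -4*m^2 - 26*m + 14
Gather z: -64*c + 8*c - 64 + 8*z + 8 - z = -56*c + 7*z - 56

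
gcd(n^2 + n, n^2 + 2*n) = n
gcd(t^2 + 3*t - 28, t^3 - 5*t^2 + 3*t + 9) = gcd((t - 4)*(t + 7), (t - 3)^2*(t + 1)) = 1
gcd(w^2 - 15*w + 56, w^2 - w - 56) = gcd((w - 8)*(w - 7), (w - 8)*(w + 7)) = w - 8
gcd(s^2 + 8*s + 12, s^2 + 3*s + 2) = s + 2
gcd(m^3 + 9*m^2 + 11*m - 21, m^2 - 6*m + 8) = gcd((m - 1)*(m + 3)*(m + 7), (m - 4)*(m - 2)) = 1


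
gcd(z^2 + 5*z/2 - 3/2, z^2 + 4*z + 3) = z + 3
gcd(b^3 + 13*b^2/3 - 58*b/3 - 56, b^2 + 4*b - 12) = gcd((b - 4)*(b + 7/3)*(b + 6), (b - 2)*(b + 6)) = b + 6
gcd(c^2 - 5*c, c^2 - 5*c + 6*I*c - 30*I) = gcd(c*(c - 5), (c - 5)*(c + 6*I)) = c - 5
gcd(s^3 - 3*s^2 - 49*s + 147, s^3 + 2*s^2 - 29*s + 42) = s^2 + 4*s - 21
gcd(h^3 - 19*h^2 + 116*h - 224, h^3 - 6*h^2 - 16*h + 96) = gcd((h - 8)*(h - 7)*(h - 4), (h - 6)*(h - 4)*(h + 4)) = h - 4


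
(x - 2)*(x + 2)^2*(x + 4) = x^4 + 6*x^3 + 4*x^2 - 24*x - 32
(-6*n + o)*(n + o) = -6*n^2 - 5*n*o + o^2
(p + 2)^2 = p^2 + 4*p + 4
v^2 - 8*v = v*(v - 8)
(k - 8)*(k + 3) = k^2 - 5*k - 24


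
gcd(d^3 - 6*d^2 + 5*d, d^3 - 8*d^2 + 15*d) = d^2 - 5*d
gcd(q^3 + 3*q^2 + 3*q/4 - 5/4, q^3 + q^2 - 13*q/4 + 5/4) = q^2 + 2*q - 5/4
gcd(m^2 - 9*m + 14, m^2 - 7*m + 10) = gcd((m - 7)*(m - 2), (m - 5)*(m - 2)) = m - 2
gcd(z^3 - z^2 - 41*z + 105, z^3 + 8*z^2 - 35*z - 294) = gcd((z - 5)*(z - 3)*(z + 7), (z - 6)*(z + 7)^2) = z + 7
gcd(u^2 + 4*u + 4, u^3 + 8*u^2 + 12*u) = u + 2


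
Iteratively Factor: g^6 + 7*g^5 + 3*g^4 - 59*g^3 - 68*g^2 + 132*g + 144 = (g + 1)*(g^5 + 6*g^4 - 3*g^3 - 56*g^2 - 12*g + 144) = (g + 1)*(g + 3)*(g^4 + 3*g^3 - 12*g^2 - 20*g + 48) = (g + 1)*(g + 3)^2*(g^3 - 12*g + 16) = (g - 2)*(g + 1)*(g + 3)^2*(g^2 + 2*g - 8) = (g - 2)*(g + 1)*(g + 3)^2*(g + 4)*(g - 2)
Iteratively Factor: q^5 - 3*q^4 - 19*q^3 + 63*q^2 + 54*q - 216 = (q - 3)*(q^4 - 19*q^2 + 6*q + 72) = (q - 3)^2*(q^3 + 3*q^2 - 10*q - 24) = (q - 3)^2*(q + 4)*(q^2 - q - 6) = (q - 3)^2*(q + 2)*(q + 4)*(q - 3)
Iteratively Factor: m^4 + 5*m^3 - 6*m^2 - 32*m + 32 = (m - 1)*(m^3 + 6*m^2 - 32) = (m - 1)*(m + 4)*(m^2 + 2*m - 8) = (m - 1)*(m + 4)^2*(m - 2)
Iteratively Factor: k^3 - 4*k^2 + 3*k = (k - 3)*(k^2 - k) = (k - 3)*(k - 1)*(k)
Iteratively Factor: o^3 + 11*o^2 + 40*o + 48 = (o + 3)*(o^2 + 8*o + 16) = (o + 3)*(o + 4)*(o + 4)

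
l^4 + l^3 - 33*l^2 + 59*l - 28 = (l - 4)*(l - 1)^2*(l + 7)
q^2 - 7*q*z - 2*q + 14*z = (q - 2)*(q - 7*z)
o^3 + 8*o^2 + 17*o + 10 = (o + 1)*(o + 2)*(o + 5)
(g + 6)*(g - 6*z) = g^2 - 6*g*z + 6*g - 36*z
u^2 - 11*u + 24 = (u - 8)*(u - 3)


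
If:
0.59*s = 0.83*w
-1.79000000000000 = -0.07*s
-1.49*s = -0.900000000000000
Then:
No Solution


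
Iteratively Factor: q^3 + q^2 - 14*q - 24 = (q - 4)*(q^2 + 5*q + 6) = (q - 4)*(q + 2)*(q + 3)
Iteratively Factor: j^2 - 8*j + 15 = (j - 5)*(j - 3)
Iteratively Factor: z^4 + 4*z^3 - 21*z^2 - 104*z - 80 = (z - 5)*(z^3 + 9*z^2 + 24*z + 16) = (z - 5)*(z + 4)*(z^2 + 5*z + 4) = (z - 5)*(z + 4)^2*(z + 1)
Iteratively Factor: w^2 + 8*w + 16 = (w + 4)*(w + 4)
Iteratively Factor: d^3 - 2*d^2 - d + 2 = (d - 1)*(d^2 - d - 2) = (d - 1)*(d + 1)*(d - 2)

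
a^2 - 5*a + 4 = (a - 4)*(a - 1)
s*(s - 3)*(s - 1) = s^3 - 4*s^2 + 3*s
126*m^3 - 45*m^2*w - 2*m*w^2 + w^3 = (-6*m + w)*(-3*m + w)*(7*m + w)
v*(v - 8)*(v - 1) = v^3 - 9*v^2 + 8*v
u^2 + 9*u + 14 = (u + 2)*(u + 7)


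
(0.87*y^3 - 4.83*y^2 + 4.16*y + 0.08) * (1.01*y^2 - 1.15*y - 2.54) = 0.8787*y^5 - 5.8788*y^4 + 7.5463*y^3 + 7.565*y^2 - 10.6584*y - 0.2032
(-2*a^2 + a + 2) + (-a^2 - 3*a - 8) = -3*a^2 - 2*a - 6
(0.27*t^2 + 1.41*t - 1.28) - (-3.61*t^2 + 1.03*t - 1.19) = 3.88*t^2 + 0.38*t - 0.0900000000000001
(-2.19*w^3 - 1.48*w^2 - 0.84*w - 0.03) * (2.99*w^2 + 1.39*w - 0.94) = -6.5481*w^5 - 7.4693*w^4 - 2.5102*w^3 + 0.1339*w^2 + 0.7479*w + 0.0282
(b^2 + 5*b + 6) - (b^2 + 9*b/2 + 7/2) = b/2 + 5/2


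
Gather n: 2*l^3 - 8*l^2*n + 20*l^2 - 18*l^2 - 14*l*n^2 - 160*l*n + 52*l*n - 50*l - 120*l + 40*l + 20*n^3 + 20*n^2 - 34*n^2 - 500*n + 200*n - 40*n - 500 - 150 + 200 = 2*l^3 + 2*l^2 - 130*l + 20*n^3 + n^2*(-14*l - 14) + n*(-8*l^2 - 108*l - 340) - 450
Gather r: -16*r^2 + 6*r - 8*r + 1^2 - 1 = -16*r^2 - 2*r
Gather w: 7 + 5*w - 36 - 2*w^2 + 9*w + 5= -2*w^2 + 14*w - 24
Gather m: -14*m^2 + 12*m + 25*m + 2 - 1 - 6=-14*m^2 + 37*m - 5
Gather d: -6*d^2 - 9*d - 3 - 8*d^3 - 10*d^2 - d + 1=-8*d^3 - 16*d^2 - 10*d - 2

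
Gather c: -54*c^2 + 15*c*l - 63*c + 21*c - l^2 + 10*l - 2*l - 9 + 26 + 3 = -54*c^2 + c*(15*l - 42) - l^2 + 8*l + 20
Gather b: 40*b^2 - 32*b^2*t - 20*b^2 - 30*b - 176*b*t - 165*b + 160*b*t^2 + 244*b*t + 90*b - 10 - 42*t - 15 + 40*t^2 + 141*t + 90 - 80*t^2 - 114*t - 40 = b^2*(20 - 32*t) + b*(160*t^2 + 68*t - 105) - 40*t^2 - 15*t + 25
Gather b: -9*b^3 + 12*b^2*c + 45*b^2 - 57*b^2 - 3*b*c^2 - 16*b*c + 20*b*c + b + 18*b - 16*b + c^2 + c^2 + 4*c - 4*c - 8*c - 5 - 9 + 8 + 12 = -9*b^3 + b^2*(12*c - 12) + b*(-3*c^2 + 4*c + 3) + 2*c^2 - 8*c + 6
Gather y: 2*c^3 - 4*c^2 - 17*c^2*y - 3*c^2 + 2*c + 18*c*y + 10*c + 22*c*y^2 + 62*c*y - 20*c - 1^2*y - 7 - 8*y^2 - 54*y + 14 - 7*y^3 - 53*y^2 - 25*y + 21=2*c^3 - 7*c^2 - 8*c - 7*y^3 + y^2*(22*c - 61) + y*(-17*c^2 + 80*c - 80) + 28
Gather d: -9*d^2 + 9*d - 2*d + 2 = -9*d^2 + 7*d + 2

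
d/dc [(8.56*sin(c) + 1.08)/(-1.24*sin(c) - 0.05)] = 0.9112*cos(c)/(1.24*sin(c) + 0.05)^2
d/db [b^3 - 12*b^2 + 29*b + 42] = 3*b^2 - 24*b + 29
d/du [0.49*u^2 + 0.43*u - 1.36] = 0.98*u + 0.43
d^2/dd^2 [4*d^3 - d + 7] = 24*d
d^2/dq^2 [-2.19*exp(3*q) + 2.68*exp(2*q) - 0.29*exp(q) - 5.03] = (-19.71*exp(2*q) + 10.72*exp(q) - 0.29)*exp(q)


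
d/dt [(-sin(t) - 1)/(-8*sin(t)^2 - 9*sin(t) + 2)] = (-16*sin(t) + 4*cos(2*t) - 15)*cos(t)/(8*sin(t)^2 + 9*sin(t) - 2)^2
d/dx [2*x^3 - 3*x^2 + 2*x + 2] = 6*x^2 - 6*x + 2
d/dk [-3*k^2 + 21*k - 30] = 21 - 6*k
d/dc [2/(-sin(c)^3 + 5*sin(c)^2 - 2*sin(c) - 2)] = 2*(3*sin(c)^2 - 10*sin(c) + 2)*cos(c)/(sin(c)^3 - 5*sin(c)^2 + 2*sin(c) + 2)^2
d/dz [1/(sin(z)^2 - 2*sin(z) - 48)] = 2*(1 - sin(z))*cos(z)/((sin(z) - 8)^2*(sin(z) + 6)^2)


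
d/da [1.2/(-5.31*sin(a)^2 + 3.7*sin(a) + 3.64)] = (12.744*sin(a) - 4.44)*cos(a)/(-5.31*sin(a)^2 + 3.7*sin(a) + 3.64)^2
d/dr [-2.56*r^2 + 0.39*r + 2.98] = 0.39 - 5.12*r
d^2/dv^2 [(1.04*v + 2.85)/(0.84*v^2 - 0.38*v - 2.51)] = ((-5.2416*v - 3.9976)*(-0.84*v^2 + 0.38*v + 2.51) - (1.04*v + 2.85)*(1.68*v - 0.38)*(3.36*v - 0.76))/(-0.84*v^2 + 0.38*v + 2.51)^3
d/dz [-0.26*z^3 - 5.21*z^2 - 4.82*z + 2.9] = -0.78*z^2 - 10.42*z - 4.82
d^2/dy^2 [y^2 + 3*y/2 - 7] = 2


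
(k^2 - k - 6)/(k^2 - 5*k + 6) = (k + 2)/(k - 2)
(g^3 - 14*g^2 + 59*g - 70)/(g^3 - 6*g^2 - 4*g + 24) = (g^2 - 12*g + 35)/(g^2 - 4*g - 12)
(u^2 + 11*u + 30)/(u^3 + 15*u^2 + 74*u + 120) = 1/(u + 4)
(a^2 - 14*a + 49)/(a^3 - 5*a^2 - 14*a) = (a - 7)/(a*(a + 2))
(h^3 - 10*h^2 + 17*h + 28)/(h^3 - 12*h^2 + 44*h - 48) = (h^2 - 6*h - 7)/(h^2 - 8*h + 12)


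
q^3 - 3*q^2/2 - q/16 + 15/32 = (q - 5/4)*(q - 3/4)*(q + 1/2)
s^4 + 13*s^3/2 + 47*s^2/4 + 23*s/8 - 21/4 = (s - 1/2)*(s + 3/2)*(s + 2)*(s + 7/2)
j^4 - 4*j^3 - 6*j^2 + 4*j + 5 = (j - 5)*(j - 1)*(j + 1)^2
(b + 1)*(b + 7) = b^2 + 8*b + 7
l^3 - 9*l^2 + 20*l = l*(l - 5)*(l - 4)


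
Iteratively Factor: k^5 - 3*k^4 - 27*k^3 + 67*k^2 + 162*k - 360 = (k + 3)*(k^4 - 6*k^3 - 9*k^2 + 94*k - 120) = (k + 3)*(k + 4)*(k^3 - 10*k^2 + 31*k - 30) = (k - 3)*(k + 3)*(k + 4)*(k^2 - 7*k + 10) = (k - 5)*(k - 3)*(k + 3)*(k + 4)*(k - 2)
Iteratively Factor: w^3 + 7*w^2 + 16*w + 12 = (w + 2)*(w^2 + 5*w + 6) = (w + 2)*(w + 3)*(w + 2)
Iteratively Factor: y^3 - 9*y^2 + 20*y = (y)*(y^2 - 9*y + 20) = y*(y - 5)*(y - 4)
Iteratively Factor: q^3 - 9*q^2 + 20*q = (q)*(q^2 - 9*q + 20) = q*(q - 5)*(q - 4)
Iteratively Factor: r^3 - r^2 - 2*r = (r - 2)*(r^2 + r) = (r - 2)*(r + 1)*(r)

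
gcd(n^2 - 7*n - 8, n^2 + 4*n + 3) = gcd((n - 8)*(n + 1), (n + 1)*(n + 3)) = n + 1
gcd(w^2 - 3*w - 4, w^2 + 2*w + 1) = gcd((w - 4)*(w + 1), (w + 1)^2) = w + 1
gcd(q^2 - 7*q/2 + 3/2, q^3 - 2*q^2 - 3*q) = q - 3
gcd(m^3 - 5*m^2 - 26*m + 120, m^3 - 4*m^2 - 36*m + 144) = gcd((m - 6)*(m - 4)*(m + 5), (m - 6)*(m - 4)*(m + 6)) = m^2 - 10*m + 24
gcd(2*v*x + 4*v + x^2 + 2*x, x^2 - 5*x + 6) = 1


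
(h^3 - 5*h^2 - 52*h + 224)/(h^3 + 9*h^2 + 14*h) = (h^2 - 12*h + 32)/(h*(h + 2))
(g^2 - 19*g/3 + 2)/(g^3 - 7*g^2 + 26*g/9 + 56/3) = 3*(3*g - 1)/(9*g^2 - 9*g - 28)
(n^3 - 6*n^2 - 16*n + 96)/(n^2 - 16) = n - 6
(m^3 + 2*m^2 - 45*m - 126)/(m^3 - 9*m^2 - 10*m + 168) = (m^2 + 9*m + 18)/(m^2 - 2*m - 24)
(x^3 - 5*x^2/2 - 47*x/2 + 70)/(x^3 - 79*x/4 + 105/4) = 2*(x - 4)/(2*x - 3)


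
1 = 1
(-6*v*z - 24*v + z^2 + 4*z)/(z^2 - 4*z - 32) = (-6*v + z)/(z - 8)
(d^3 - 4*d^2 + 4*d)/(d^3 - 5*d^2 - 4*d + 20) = d*(d - 2)/(d^2 - 3*d - 10)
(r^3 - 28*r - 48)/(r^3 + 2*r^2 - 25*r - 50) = (r^2 - 2*r - 24)/(r^2 - 25)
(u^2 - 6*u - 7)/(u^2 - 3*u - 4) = (u - 7)/(u - 4)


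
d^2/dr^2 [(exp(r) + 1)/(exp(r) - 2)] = 3*(exp(r) + 2)*exp(r)/(exp(3*r) - 6*exp(2*r) + 12*exp(r) - 8)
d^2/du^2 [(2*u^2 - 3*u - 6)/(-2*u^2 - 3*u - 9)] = 6*(8*u^3 + 60*u^2 - 18*u - 99)/(8*u^6 + 36*u^5 + 162*u^4 + 351*u^3 + 729*u^2 + 729*u + 729)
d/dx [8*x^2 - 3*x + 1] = 16*x - 3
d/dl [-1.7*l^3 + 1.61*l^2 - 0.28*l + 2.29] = -5.1*l^2 + 3.22*l - 0.28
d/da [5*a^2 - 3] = 10*a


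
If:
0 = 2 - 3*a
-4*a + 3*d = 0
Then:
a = 2/3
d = 8/9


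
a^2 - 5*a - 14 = (a - 7)*(a + 2)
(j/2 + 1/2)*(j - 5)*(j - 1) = j^3/2 - 5*j^2/2 - j/2 + 5/2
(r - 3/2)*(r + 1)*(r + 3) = r^3 + 5*r^2/2 - 3*r - 9/2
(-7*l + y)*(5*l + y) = -35*l^2 - 2*l*y + y^2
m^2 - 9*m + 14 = (m - 7)*(m - 2)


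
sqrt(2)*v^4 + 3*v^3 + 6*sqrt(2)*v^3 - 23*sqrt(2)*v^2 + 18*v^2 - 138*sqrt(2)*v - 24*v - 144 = (v + 6)*(v - 3*sqrt(2))*(v + 4*sqrt(2))*(sqrt(2)*v + 1)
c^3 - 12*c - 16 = (c - 4)*(c + 2)^2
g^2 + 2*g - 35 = (g - 5)*(g + 7)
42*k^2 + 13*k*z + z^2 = (6*k + z)*(7*k + z)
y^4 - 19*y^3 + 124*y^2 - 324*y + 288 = (y - 8)*(y - 6)*(y - 3)*(y - 2)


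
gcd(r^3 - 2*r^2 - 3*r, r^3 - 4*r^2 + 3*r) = r^2 - 3*r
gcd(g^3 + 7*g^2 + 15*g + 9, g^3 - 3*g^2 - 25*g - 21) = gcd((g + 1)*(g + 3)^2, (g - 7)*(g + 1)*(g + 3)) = g^2 + 4*g + 3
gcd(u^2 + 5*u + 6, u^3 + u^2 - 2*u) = u + 2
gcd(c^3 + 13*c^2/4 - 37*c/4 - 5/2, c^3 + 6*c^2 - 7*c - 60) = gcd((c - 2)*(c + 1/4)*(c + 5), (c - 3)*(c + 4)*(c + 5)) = c + 5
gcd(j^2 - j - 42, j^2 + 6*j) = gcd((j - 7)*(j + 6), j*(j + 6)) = j + 6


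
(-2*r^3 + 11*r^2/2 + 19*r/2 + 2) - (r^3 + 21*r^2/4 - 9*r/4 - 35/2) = -3*r^3 + r^2/4 + 47*r/4 + 39/2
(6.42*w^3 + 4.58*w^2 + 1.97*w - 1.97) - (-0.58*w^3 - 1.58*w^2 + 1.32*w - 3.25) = 7.0*w^3 + 6.16*w^2 + 0.65*w + 1.28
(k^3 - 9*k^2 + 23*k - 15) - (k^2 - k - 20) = k^3 - 10*k^2 + 24*k + 5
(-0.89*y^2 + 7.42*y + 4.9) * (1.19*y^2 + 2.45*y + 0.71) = -1.0591*y^4 + 6.6493*y^3 + 23.3781*y^2 + 17.2732*y + 3.479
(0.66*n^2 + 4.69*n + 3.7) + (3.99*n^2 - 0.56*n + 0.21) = 4.65*n^2 + 4.13*n + 3.91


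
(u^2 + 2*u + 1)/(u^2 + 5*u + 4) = (u + 1)/(u + 4)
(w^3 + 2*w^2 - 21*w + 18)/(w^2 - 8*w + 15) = (w^2 + 5*w - 6)/(w - 5)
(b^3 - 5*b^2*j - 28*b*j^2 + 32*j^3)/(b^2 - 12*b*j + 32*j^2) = (b^2 + 3*b*j - 4*j^2)/(b - 4*j)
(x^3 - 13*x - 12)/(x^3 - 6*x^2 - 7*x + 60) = (x + 1)/(x - 5)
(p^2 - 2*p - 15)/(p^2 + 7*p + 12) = (p - 5)/(p + 4)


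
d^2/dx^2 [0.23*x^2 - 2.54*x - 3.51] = 0.460000000000000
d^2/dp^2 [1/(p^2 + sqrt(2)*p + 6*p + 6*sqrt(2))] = 2*(-p^2 - 6*p - sqrt(2)*p + (2*p + sqrt(2) + 6)^2 - 6*sqrt(2))/(p^2 + sqrt(2)*p + 6*p + 6*sqrt(2))^3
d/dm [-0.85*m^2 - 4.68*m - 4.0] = -1.7*m - 4.68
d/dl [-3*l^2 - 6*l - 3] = -6*l - 6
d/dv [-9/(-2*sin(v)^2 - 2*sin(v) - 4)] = -9*(2*sin(v) + 1)*cos(v)/(2*(sin(v)^2 + sin(v) + 2)^2)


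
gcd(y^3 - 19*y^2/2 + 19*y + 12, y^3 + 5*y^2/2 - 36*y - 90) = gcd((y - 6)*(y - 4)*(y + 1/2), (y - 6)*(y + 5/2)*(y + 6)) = y - 6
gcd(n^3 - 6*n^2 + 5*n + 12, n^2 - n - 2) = n + 1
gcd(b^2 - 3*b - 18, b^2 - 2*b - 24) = b - 6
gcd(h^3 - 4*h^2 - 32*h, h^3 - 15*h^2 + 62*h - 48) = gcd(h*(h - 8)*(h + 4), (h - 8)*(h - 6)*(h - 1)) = h - 8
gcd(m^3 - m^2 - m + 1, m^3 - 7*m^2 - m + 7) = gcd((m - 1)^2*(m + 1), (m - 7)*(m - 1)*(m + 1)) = m^2 - 1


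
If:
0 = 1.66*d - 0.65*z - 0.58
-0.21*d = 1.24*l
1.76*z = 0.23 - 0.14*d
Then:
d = 0.39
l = -0.07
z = 0.10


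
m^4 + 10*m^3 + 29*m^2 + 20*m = m*(m + 1)*(m + 4)*(m + 5)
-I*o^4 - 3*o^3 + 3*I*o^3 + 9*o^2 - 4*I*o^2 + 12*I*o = o*(o - 3)*(o - 4*I)*(-I*o + 1)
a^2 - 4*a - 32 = (a - 8)*(a + 4)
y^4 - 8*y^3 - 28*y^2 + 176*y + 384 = (y - 8)*(y - 6)*(y + 2)*(y + 4)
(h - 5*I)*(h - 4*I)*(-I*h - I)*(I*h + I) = h^4 + 2*h^3 - 9*I*h^3 - 19*h^2 - 18*I*h^2 - 40*h - 9*I*h - 20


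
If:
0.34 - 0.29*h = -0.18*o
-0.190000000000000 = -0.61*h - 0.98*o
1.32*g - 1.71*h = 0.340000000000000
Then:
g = 1.47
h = 0.93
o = -0.39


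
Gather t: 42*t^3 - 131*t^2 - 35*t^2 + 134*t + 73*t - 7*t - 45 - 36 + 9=42*t^3 - 166*t^2 + 200*t - 72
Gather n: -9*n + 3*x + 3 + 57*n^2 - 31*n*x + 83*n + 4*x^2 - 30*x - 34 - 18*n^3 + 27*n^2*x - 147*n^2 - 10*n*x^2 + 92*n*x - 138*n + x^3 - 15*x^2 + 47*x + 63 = -18*n^3 + n^2*(27*x - 90) + n*(-10*x^2 + 61*x - 64) + x^3 - 11*x^2 + 20*x + 32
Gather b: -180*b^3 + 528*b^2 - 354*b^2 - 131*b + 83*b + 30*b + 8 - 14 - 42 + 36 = -180*b^3 + 174*b^2 - 18*b - 12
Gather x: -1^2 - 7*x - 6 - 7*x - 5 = -14*x - 12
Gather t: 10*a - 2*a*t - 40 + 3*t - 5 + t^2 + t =10*a + t^2 + t*(4 - 2*a) - 45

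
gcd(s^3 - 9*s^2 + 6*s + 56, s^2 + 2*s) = s + 2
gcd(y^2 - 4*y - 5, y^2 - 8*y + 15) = y - 5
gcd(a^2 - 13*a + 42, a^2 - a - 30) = a - 6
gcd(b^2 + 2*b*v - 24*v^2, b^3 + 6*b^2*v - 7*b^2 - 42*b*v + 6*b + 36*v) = b + 6*v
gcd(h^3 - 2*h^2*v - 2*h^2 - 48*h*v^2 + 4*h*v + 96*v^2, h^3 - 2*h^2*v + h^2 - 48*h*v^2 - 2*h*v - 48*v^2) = -h^2 + 2*h*v + 48*v^2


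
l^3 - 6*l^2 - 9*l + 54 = (l - 6)*(l - 3)*(l + 3)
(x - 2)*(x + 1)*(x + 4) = x^3 + 3*x^2 - 6*x - 8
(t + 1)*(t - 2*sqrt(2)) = t^2 - 2*sqrt(2)*t + t - 2*sqrt(2)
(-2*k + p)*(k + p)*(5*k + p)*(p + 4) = -10*k^3*p - 40*k^3 - 7*k^2*p^2 - 28*k^2*p + 4*k*p^3 + 16*k*p^2 + p^4 + 4*p^3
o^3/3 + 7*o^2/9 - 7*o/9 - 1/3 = (o/3 + 1)*(o - 1)*(o + 1/3)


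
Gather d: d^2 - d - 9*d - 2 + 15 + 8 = d^2 - 10*d + 21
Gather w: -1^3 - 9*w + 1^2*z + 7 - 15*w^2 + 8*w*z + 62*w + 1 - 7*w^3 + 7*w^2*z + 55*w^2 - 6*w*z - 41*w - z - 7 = -7*w^3 + w^2*(7*z + 40) + w*(2*z + 12)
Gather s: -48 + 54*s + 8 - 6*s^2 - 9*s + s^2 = -5*s^2 + 45*s - 40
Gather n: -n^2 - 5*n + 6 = -n^2 - 5*n + 6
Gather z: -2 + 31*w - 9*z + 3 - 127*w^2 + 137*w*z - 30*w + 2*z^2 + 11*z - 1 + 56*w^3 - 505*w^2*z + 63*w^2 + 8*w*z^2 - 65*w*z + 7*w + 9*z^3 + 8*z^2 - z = 56*w^3 - 64*w^2 + 8*w + 9*z^3 + z^2*(8*w + 10) + z*(-505*w^2 + 72*w + 1)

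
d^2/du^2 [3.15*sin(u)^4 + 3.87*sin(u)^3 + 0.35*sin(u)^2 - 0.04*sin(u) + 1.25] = -50.4*sin(u)^4 - 34.83*sin(u)^3 + 36.4*sin(u)^2 + 23.26*sin(u) + 0.7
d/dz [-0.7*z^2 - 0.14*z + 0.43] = -1.4*z - 0.14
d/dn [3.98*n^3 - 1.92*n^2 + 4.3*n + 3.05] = 11.94*n^2 - 3.84*n + 4.3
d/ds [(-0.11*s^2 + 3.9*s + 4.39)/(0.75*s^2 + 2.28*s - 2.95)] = (-3.1758*s^2 - 5.936*s - 21.5142)/(0.5625*s^4 + 3.42*s^3 + 0.773399999999999*s^2 - 13.452*s + 8.7025)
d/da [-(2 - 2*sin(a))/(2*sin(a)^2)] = (2 - sin(a))*cos(a)/sin(a)^3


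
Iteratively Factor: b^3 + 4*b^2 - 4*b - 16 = (b + 4)*(b^2 - 4) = (b + 2)*(b + 4)*(b - 2)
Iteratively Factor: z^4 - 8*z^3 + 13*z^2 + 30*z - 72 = (z - 3)*(z^3 - 5*z^2 - 2*z + 24) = (z - 4)*(z - 3)*(z^2 - z - 6) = (z - 4)*(z - 3)*(z + 2)*(z - 3)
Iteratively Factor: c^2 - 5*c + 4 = (c - 1)*(c - 4)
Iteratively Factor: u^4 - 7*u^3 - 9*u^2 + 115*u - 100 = (u - 5)*(u^3 - 2*u^2 - 19*u + 20) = (u - 5)*(u - 1)*(u^2 - u - 20) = (u - 5)^2*(u - 1)*(u + 4)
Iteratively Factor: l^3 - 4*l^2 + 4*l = (l - 2)*(l^2 - 2*l) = l*(l - 2)*(l - 2)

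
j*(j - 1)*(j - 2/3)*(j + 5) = j^4 + 10*j^3/3 - 23*j^2/3 + 10*j/3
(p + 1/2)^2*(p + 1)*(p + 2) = p^4 + 4*p^3 + 21*p^2/4 + 11*p/4 + 1/2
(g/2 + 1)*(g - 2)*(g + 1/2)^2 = g^4/2 + g^3/2 - 15*g^2/8 - 2*g - 1/2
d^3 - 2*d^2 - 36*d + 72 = (d - 6)*(d - 2)*(d + 6)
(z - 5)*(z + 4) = z^2 - z - 20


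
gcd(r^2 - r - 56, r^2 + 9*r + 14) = r + 7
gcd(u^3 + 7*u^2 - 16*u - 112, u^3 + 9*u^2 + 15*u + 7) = u + 7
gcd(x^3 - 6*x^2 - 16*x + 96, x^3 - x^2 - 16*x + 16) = x^2 - 16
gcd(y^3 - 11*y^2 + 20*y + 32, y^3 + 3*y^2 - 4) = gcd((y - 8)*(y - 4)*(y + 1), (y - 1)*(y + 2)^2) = 1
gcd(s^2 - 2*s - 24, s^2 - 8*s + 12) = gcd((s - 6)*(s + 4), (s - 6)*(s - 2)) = s - 6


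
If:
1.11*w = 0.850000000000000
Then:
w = 0.77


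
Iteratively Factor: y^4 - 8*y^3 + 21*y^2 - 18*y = (y)*(y^3 - 8*y^2 + 21*y - 18) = y*(y - 3)*(y^2 - 5*y + 6) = y*(y - 3)^2*(y - 2)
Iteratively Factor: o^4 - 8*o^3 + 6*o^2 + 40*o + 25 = (o - 5)*(o^3 - 3*o^2 - 9*o - 5) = (o - 5)*(o + 1)*(o^2 - 4*o - 5) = (o - 5)^2*(o + 1)*(o + 1)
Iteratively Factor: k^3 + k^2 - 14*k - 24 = (k - 4)*(k^2 + 5*k + 6) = (k - 4)*(k + 2)*(k + 3)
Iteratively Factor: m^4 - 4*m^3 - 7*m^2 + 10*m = (m - 5)*(m^3 + m^2 - 2*m) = m*(m - 5)*(m^2 + m - 2) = m*(m - 5)*(m + 2)*(m - 1)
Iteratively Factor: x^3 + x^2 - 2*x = (x)*(x^2 + x - 2) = x*(x - 1)*(x + 2)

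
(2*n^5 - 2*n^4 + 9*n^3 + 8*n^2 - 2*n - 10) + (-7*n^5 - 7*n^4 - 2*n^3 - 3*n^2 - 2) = -5*n^5 - 9*n^4 + 7*n^3 + 5*n^2 - 2*n - 12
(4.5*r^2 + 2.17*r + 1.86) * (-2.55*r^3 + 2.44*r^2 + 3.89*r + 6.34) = -11.475*r^5 + 5.4465*r^4 + 18.0568*r^3 + 41.5097*r^2 + 20.9932*r + 11.7924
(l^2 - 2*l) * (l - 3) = l^3 - 5*l^2 + 6*l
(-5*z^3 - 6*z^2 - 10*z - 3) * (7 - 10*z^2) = 50*z^5 + 60*z^4 + 65*z^3 - 12*z^2 - 70*z - 21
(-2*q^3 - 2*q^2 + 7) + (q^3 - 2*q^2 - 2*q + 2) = -q^3 - 4*q^2 - 2*q + 9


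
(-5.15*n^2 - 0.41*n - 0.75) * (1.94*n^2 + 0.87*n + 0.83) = -9.991*n^4 - 5.2759*n^3 - 6.0862*n^2 - 0.9928*n - 0.6225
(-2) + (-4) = -6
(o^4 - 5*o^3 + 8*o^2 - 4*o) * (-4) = -4*o^4 + 20*o^3 - 32*o^2 + 16*o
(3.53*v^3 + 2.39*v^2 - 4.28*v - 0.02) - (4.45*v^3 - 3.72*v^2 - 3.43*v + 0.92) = -0.92*v^3 + 6.11*v^2 - 0.85*v - 0.94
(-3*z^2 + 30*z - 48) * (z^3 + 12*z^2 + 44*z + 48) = -3*z^5 - 6*z^4 + 180*z^3 + 600*z^2 - 672*z - 2304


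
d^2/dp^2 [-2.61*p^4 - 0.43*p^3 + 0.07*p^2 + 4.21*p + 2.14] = -31.32*p^2 - 2.58*p + 0.14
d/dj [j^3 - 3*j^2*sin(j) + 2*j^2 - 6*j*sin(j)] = -3*j^2*cos(j) + 3*j^2 - 6*sqrt(2)*j*sin(j + pi/4) + 4*j - 6*sin(j)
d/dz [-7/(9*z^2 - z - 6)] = 7*(18*z - 1)/(-9*z^2 + z + 6)^2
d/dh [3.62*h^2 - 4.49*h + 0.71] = 7.24*h - 4.49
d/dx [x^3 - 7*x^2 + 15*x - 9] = 3*x^2 - 14*x + 15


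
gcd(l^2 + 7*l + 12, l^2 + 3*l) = l + 3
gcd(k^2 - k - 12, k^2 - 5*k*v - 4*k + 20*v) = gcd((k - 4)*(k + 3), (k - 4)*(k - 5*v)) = k - 4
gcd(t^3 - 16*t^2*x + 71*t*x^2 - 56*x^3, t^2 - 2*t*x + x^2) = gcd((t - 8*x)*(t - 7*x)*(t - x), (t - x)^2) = -t + x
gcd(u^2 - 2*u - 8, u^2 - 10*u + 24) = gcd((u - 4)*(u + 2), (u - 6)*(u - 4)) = u - 4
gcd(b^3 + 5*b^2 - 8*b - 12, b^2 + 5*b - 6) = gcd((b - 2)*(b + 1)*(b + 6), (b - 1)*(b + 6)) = b + 6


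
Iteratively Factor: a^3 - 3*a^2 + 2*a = (a - 2)*(a^2 - a) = a*(a - 2)*(a - 1)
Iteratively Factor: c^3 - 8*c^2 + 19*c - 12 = (c - 1)*(c^2 - 7*c + 12) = (c - 4)*(c - 1)*(c - 3)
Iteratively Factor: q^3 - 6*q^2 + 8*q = (q - 4)*(q^2 - 2*q) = q*(q - 4)*(q - 2)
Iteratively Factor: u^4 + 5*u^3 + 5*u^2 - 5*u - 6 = (u - 1)*(u^3 + 6*u^2 + 11*u + 6) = (u - 1)*(u + 1)*(u^2 + 5*u + 6) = (u - 1)*(u + 1)*(u + 3)*(u + 2)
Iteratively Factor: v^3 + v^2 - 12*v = (v + 4)*(v^2 - 3*v) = v*(v + 4)*(v - 3)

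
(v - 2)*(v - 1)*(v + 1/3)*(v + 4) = v^4 + 4*v^3/3 - 29*v^2/3 + 14*v/3 + 8/3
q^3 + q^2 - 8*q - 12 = (q - 3)*(q + 2)^2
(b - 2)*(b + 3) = b^2 + b - 6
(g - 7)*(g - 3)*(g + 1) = g^3 - 9*g^2 + 11*g + 21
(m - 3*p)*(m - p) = m^2 - 4*m*p + 3*p^2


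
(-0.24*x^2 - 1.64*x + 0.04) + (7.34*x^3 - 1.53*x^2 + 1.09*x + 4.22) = 7.34*x^3 - 1.77*x^2 - 0.55*x + 4.26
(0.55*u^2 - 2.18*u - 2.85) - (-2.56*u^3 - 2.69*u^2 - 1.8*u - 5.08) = 2.56*u^3 + 3.24*u^2 - 0.38*u + 2.23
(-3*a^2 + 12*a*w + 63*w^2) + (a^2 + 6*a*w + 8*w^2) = -2*a^2 + 18*a*w + 71*w^2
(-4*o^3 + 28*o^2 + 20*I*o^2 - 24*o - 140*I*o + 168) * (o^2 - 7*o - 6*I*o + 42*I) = -4*o^5 + 56*o^4 + 44*I*o^4 - 100*o^3 - 616*I*o^3 - 1344*o^2 + 2300*I*o^2 + 4704*o - 2016*I*o + 7056*I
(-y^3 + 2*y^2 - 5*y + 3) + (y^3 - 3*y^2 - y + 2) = -y^2 - 6*y + 5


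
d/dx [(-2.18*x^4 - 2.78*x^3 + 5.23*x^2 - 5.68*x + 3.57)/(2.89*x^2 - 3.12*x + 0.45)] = (-12.6004*x^5 + 12.3706*x^4 + 13.4232*x^3 - 3.65540000000001*x^2 - 15.9276*x + 8.5824)/(8.3521*x^4 - 18.0336*x^3 + 12.3354*x^2 - 2.808*x + 0.2025)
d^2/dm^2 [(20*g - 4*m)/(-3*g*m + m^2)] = 8*(m*(-8*g + 3*m)*(3*g - m) - (3*g - 2*m)^2*(5*g - m))/(m^3*(3*g - m)^3)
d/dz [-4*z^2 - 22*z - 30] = -8*z - 22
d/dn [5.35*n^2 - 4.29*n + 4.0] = 10.7*n - 4.29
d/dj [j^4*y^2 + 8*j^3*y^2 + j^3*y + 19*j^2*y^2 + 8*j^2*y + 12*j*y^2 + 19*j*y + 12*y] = y*(4*j^3*y + 24*j^2*y + 3*j^2 + 38*j*y + 16*j + 12*y + 19)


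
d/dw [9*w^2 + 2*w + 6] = 18*w + 2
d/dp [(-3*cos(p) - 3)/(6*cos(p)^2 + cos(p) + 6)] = 3*(6*sin(p)^2 - 12*cos(p) - 1)*sin(p)/(6*cos(p)^2 + cos(p) + 6)^2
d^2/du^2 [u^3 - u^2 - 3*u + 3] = 6*u - 2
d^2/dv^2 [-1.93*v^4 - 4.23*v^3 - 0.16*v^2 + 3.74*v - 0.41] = -23.16*v^2 - 25.38*v - 0.32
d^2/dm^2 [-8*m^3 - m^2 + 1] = -48*m - 2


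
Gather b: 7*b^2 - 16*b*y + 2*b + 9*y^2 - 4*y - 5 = 7*b^2 + b*(2 - 16*y) + 9*y^2 - 4*y - 5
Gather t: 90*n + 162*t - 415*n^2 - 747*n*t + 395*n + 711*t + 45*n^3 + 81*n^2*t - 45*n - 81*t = 45*n^3 - 415*n^2 + 440*n + t*(81*n^2 - 747*n + 792)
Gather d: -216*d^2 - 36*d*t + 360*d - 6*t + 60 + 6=-216*d^2 + d*(360 - 36*t) - 6*t + 66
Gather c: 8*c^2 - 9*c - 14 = 8*c^2 - 9*c - 14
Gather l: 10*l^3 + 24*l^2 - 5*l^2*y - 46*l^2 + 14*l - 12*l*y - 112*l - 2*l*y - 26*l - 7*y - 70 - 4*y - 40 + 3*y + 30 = 10*l^3 + l^2*(-5*y - 22) + l*(-14*y - 124) - 8*y - 80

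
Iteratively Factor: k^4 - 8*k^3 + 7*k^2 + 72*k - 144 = (k - 3)*(k^3 - 5*k^2 - 8*k + 48) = (k - 4)*(k - 3)*(k^2 - k - 12) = (k - 4)^2*(k - 3)*(k + 3)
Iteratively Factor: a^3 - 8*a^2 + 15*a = (a)*(a^2 - 8*a + 15) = a*(a - 3)*(a - 5)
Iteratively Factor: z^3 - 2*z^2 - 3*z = (z + 1)*(z^2 - 3*z) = (z - 3)*(z + 1)*(z)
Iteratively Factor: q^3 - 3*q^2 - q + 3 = (q + 1)*(q^2 - 4*q + 3) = (q - 3)*(q + 1)*(q - 1)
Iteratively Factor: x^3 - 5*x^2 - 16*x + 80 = (x + 4)*(x^2 - 9*x + 20) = (x - 4)*(x + 4)*(x - 5)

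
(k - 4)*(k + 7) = k^2 + 3*k - 28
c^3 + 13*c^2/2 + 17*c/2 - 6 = (c - 1/2)*(c + 3)*(c + 4)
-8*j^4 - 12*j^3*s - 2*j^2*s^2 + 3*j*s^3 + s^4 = (-2*j + s)*(j + s)*(2*j + s)^2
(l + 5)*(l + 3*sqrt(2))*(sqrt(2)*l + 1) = sqrt(2)*l^3 + 7*l^2 + 5*sqrt(2)*l^2 + 3*sqrt(2)*l + 35*l + 15*sqrt(2)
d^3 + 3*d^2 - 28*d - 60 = (d - 5)*(d + 2)*(d + 6)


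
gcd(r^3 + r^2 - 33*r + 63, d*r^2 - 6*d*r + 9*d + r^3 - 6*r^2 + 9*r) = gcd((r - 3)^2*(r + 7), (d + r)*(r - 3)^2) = r^2 - 6*r + 9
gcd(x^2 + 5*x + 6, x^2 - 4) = x + 2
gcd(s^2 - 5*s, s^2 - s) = s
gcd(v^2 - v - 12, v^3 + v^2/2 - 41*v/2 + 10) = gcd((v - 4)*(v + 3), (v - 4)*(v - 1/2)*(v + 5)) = v - 4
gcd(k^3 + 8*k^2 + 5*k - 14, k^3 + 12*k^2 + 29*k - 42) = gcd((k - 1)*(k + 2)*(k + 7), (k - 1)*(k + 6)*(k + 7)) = k^2 + 6*k - 7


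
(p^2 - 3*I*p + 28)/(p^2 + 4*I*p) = (p - 7*I)/p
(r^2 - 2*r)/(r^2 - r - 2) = r/(r + 1)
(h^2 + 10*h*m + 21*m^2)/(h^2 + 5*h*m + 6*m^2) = (h + 7*m)/(h + 2*m)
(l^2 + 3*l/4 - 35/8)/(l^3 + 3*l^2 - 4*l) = (8*l^2 + 6*l - 35)/(8*l*(l^2 + 3*l - 4))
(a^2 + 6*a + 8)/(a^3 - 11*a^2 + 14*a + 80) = (a + 4)/(a^2 - 13*a + 40)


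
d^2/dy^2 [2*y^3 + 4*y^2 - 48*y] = 12*y + 8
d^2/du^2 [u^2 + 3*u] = 2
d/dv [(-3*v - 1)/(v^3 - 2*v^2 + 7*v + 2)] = (6*v^3 - 3*v^2 - 4*v + 1)/(v^6 - 4*v^5 + 18*v^4 - 24*v^3 + 41*v^2 + 28*v + 4)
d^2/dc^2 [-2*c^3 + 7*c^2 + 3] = 14 - 12*c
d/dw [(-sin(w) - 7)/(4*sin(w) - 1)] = 29*cos(w)/(4*sin(w) - 1)^2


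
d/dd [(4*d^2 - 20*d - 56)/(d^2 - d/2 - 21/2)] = 8*(9*d^2 + 14*d + 91)/(4*d^4 - 4*d^3 - 83*d^2 + 42*d + 441)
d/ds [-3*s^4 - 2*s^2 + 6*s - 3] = -12*s^3 - 4*s + 6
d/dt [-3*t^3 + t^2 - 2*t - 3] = -9*t^2 + 2*t - 2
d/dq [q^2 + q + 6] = 2*q + 1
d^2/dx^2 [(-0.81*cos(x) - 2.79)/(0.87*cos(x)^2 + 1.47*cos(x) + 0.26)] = (2.33308400411393*(1 - cos(x)^2)^2 + 0.193006315395797*cos(x)^5 + 2.63775297707588*cos(x)^3 + 1.6831677277325*cos(x)^2 - 6.71206725089036*cos(x) - 5.53673214391963)/(0.591836734693878*cos(x)^2 + 1.0*cos(x) + 0.17687074829932)^3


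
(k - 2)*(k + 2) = k^2 - 4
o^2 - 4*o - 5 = (o - 5)*(o + 1)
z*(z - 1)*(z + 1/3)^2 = z^4 - z^3/3 - 5*z^2/9 - z/9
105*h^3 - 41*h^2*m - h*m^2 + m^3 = (-5*h + m)*(-3*h + m)*(7*h + m)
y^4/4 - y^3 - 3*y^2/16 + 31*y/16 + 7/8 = (y/4 + 1/4)*(y - 7/2)*(y - 2)*(y + 1/2)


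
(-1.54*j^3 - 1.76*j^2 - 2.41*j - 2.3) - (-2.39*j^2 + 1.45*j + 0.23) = -1.54*j^3 + 0.63*j^2 - 3.86*j - 2.53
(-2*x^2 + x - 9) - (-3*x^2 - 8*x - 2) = x^2 + 9*x - 7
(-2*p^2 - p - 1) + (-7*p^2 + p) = -9*p^2 - 1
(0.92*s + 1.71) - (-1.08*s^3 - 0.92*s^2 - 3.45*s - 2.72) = 1.08*s^3 + 0.92*s^2 + 4.37*s + 4.43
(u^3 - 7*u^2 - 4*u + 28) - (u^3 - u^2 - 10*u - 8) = -6*u^2 + 6*u + 36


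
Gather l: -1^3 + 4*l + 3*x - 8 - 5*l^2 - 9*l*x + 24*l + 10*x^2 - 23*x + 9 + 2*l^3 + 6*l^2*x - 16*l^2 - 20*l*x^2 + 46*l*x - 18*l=2*l^3 + l^2*(6*x - 21) + l*(-20*x^2 + 37*x + 10) + 10*x^2 - 20*x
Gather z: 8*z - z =7*z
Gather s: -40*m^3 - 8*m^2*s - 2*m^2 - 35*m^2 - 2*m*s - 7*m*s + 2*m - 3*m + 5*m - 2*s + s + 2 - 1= -40*m^3 - 37*m^2 + 4*m + s*(-8*m^2 - 9*m - 1) + 1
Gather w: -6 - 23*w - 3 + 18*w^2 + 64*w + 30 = 18*w^2 + 41*w + 21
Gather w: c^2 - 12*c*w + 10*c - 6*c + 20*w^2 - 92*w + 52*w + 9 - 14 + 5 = c^2 + 4*c + 20*w^2 + w*(-12*c - 40)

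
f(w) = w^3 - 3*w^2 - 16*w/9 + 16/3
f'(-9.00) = 295.22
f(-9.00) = -950.67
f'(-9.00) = 295.22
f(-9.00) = -950.67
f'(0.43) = -3.80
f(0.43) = 4.09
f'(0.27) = -3.18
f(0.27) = 4.65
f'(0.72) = -4.54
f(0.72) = 2.87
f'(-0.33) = 0.53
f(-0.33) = 5.56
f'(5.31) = 50.95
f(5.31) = 61.03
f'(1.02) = -4.78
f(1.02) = 1.46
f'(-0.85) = 5.49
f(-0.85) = 4.06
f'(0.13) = -2.51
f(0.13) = 5.05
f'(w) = 3*w^2 - 6*w - 16/9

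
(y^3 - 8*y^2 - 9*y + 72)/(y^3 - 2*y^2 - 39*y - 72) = (y - 3)/(y + 3)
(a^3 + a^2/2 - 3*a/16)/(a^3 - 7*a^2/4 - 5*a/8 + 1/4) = a*(4*a + 3)/(2*(2*a^2 - 3*a - 2))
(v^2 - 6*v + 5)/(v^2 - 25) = (v - 1)/(v + 5)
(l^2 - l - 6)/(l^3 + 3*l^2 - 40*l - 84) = (l - 3)/(l^2 + l - 42)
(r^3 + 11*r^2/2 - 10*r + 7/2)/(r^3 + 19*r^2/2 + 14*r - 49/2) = (2*r - 1)/(2*r + 7)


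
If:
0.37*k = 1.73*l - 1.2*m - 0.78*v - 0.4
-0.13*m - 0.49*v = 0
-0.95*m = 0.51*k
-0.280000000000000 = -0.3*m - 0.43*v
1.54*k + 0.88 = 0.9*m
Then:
No Solution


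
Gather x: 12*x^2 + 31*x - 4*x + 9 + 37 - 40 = 12*x^2 + 27*x + 6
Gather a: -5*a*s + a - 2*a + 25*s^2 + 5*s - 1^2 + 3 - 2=a*(-5*s - 1) + 25*s^2 + 5*s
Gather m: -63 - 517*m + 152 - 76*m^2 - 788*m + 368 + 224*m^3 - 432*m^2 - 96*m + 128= 224*m^3 - 508*m^2 - 1401*m + 585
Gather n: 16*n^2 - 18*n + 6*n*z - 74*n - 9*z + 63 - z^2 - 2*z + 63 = 16*n^2 + n*(6*z - 92) - z^2 - 11*z + 126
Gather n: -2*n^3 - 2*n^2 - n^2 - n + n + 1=-2*n^3 - 3*n^2 + 1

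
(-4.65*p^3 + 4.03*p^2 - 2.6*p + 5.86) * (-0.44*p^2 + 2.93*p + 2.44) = 2.046*p^5 - 15.3977*p^4 + 1.6059*p^3 - 0.363200000000001*p^2 + 10.8258*p + 14.2984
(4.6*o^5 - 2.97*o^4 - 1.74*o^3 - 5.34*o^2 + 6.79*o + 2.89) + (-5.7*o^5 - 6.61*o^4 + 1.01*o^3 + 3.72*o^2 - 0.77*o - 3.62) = -1.1*o^5 - 9.58*o^4 - 0.73*o^3 - 1.62*o^2 + 6.02*o - 0.73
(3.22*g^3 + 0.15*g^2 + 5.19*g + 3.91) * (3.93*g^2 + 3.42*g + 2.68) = 12.6546*g^5 + 11.6019*g^4 + 29.5393*g^3 + 33.5181*g^2 + 27.2814*g + 10.4788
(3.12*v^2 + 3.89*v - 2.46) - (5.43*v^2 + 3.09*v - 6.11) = -2.31*v^2 + 0.8*v + 3.65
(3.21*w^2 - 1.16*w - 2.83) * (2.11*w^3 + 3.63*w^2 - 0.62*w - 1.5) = 6.7731*w^5 + 9.2047*w^4 - 12.1723*w^3 - 14.3687*w^2 + 3.4946*w + 4.245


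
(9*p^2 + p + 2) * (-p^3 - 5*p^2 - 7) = -9*p^5 - 46*p^4 - 7*p^3 - 73*p^2 - 7*p - 14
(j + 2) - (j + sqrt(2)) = 2 - sqrt(2)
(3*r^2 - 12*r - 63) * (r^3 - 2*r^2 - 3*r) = 3*r^5 - 18*r^4 - 48*r^3 + 162*r^2 + 189*r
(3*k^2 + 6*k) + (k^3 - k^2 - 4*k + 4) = k^3 + 2*k^2 + 2*k + 4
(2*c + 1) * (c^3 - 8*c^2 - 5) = 2*c^4 - 15*c^3 - 8*c^2 - 10*c - 5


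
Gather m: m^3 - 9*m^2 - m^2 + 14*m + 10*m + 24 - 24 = m^3 - 10*m^2 + 24*m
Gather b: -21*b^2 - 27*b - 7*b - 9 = -21*b^2 - 34*b - 9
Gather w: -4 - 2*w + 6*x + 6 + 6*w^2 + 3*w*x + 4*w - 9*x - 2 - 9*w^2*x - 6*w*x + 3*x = w^2*(6 - 9*x) + w*(2 - 3*x)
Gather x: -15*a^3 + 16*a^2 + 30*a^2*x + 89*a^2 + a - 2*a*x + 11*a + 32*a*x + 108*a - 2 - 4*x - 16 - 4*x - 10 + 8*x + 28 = -15*a^3 + 105*a^2 + 120*a + x*(30*a^2 + 30*a)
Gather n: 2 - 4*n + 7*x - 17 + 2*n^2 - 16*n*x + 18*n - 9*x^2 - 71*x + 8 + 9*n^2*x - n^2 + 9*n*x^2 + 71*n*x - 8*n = n^2*(9*x + 1) + n*(9*x^2 + 55*x + 6) - 9*x^2 - 64*x - 7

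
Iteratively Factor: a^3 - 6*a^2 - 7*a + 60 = (a - 4)*(a^2 - 2*a - 15) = (a - 5)*(a - 4)*(a + 3)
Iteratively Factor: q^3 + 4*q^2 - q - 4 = (q - 1)*(q^2 + 5*q + 4) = (q - 1)*(q + 4)*(q + 1)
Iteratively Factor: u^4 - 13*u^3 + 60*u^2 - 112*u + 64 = (u - 1)*(u^3 - 12*u^2 + 48*u - 64) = (u - 4)*(u - 1)*(u^2 - 8*u + 16) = (u - 4)^2*(u - 1)*(u - 4)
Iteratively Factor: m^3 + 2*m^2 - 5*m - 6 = (m + 1)*(m^2 + m - 6) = (m - 2)*(m + 1)*(m + 3)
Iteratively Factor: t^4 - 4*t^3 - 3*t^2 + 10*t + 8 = (t - 2)*(t^3 - 2*t^2 - 7*t - 4) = (t - 4)*(t - 2)*(t^2 + 2*t + 1) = (t - 4)*(t - 2)*(t + 1)*(t + 1)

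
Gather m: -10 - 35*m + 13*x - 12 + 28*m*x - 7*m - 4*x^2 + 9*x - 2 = m*(28*x - 42) - 4*x^2 + 22*x - 24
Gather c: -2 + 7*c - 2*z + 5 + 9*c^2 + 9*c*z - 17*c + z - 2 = 9*c^2 + c*(9*z - 10) - z + 1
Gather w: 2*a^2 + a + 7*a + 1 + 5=2*a^2 + 8*a + 6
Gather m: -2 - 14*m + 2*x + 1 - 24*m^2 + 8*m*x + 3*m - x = -24*m^2 + m*(8*x - 11) + x - 1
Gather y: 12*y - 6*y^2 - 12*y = -6*y^2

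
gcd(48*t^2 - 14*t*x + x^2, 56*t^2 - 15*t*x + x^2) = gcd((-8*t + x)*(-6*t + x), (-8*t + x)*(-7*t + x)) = -8*t + x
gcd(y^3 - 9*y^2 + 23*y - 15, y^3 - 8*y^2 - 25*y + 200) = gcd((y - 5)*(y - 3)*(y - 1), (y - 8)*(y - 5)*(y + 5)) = y - 5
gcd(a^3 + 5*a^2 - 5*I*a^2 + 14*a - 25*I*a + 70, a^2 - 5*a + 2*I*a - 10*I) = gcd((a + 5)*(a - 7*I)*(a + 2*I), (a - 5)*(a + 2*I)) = a + 2*I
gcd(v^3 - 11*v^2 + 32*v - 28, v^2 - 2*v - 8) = 1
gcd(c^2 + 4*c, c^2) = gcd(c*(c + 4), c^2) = c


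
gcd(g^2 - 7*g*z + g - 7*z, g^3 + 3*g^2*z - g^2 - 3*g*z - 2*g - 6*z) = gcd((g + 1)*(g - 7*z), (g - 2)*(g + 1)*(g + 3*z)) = g + 1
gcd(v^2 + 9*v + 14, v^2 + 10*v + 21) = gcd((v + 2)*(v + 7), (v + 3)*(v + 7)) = v + 7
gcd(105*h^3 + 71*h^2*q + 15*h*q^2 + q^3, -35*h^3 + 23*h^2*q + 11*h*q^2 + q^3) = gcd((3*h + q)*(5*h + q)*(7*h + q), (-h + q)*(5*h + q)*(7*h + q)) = 35*h^2 + 12*h*q + q^2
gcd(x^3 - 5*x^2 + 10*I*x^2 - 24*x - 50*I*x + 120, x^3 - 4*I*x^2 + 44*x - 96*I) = x + 6*I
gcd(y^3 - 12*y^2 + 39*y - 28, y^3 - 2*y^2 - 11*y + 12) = y^2 - 5*y + 4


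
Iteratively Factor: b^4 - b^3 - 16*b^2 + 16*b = (b)*(b^3 - b^2 - 16*b + 16) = b*(b - 4)*(b^2 + 3*b - 4) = b*(b - 4)*(b - 1)*(b + 4)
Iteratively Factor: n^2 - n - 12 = (n + 3)*(n - 4)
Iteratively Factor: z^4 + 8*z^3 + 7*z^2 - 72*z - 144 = (z + 4)*(z^3 + 4*z^2 - 9*z - 36) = (z + 4)^2*(z^2 - 9) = (z + 3)*(z + 4)^2*(z - 3)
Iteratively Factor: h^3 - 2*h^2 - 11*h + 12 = (h + 3)*(h^2 - 5*h + 4) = (h - 4)*(h + 3)*(h - 1)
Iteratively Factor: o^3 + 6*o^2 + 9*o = (o)*(o^2 + 6*o + 9) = o*(o + 3)*(o + 3)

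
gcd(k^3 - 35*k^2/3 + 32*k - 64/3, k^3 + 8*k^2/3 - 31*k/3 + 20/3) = k - 1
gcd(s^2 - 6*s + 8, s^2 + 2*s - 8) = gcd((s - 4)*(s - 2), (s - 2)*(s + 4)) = s - 2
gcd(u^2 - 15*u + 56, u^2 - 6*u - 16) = u - 8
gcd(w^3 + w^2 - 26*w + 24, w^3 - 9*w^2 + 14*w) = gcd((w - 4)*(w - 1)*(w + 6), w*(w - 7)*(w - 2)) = 1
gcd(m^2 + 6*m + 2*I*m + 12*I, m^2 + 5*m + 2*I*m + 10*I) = m + 2*I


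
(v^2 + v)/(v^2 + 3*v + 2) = v/(v + 2)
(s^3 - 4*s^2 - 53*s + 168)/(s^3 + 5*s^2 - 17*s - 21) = (s - 8)/(s + 1)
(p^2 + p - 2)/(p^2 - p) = (p + 2)/p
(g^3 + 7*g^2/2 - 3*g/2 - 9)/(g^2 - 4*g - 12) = (2*g^2 + 3*g - 9)/(2*(g - 6))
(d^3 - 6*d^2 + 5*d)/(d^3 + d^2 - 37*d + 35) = d/(d + 7)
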